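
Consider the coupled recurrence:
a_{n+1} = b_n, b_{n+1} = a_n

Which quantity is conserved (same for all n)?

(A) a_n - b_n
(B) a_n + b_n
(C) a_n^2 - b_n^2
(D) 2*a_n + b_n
B

Replace a_n by a_{n+1} = b_n and b_n by b_{n+1} = a_n in each option and simplify:
(A) a_n - b_n  ->  (b_n) - (a_n) = -a_n + b_n   [not conserved]
(B) a_n + b_n  ->  (b_n) + (a_n) = a_n + b_n   [conserved]
(C) a_n^2 - b_n^2  ->  (b_n)^2 - (a_n)^2 = -a_n^2 + b_n^2   [not conserved]
(D) 2*a_n + b_n  ->  2*(b_n) + (a_n) = a_n + 2*b_n   [not conserved]

Only (B) a_n + b_n returns to itself after one step, so it is the conserved quantity.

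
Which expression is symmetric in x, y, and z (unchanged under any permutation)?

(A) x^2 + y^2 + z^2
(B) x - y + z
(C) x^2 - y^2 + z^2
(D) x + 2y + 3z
A

A symmetric expression is unchanged when the variables are permuted; here the transformation to test is the swap (x, y) -> (y, x).
A symmetric expression must survive every permutation; the single swap x <-> y already eliminates the distractors, and the keyed expression is also unchanged by x <-> z and y <-> z (each variable enters it in exactly the same way).
Substitute the transformed coordinates into each option and compare with the original:
(A) x^2 + y^2 + z^2  ->  (y)^2 + (x)^2 + z^2 = x^2 + y^2 + z^2   [equals x^2 + y^2 + z^2: invariant]
(B) x - y + z  ->  (y) - (x) + z = -x + y + z   [differs from x - y + z: not invariant]
(C) x^2 - y^2 + z^2  ->  (y)^2 - (x)^2 + z^2 = -x^2 + y^2 + z^2   [differs from x^2 - y^2 + z^2: not invariant]
(D) x + 2y + 3z  ->  (y) + 2(x) + 3z = 2x + y + 3z   [differs from x + 2y + 3z: not invariant]

Only option (A), x^2 + y^2 + z^2, is unchanged by the transformation.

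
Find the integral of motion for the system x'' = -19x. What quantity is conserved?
E = (x')^2 + 19x^2

Multiply the equation by x':
x' * x'' = -19x * x'
The left side is d/dt[(x')^2/2] and the right side is d/dt[-19x^2/2], so
d/dt[(x')^2/2 + 19x^2/2] = 0, i.e. (x')^2/2 + 19x^2/2 = constant.
Multiplying by 2, the integral of motion is E = (x')^2 + 19x^2.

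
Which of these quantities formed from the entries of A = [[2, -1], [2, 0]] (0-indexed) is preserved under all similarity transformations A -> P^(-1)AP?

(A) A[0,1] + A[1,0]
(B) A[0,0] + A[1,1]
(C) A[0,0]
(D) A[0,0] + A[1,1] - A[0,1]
B

A[0,0] + A[1,1] is the trace of A. By the cyclic property of the trace, tr(P^(-1)AP) = tr(APP^(-1)) = tr(A), so it is the same for every matrix similar to A.

The other combinations are not similarity invariants. For example, take P = [[1, -1], [0, 1]] (det P = 1), so P^(-1) = [[1, 1], [0, 1]] and
B = P^(-1)AP = [[4, -5], [2, -2]].
Evaluating each option on A and on B:
(A) A[0,1] + A[1,0]: 1 for A, -3 for B -> changes
(B) A[0,0] + A[1,1]: 2 for A, 2 for B -> unchanged
(C) A[0,0]: 2 for A, 4 for B -> changes
(D) A[0,0] + A[1,1] - A[0,1]: 3 for A, 7 for B -> changes

Only (B) A[0,0] + A[1,1] = 2 survives (and it does so for every P, not just this one), so it is the invariant.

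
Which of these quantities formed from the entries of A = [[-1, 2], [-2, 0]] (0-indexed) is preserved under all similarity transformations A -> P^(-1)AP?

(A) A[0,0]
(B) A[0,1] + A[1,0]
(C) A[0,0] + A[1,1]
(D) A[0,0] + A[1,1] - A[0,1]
C

A[0,0] + A[1,1] is the trace of A. By the cyclic property of the trace, tr(P^(-1)AP) = tr(APP^(-1)) = tr(A), so it is the same for every matrix similar to A.

The other combinations are not similarity invariants. For example, take P = [[1, 1], [1, 2]] (det P = 1), so P^(-1) = [[2, -1], [-1, 1]] and
B = P^(-1)AP = [[4, 8], [-3, -5]].
Evaluating each option on A and on B:
(A) A[0,0]: -1 for A, 4 for B -> changes
(B) A[0,1] + A[1,0]: 0 for A, 5 for B -> changes
(C) A[0,0] + A[1,1]: -1 for A, -1 for B -> unchanged
(D) A[0,0] + A[1,1] - A[0,1]: -3 for A, -9 for B -> changes

Only (C) A[0,0] + A[1,1] = -1 survives (and it does so for every P, not just this one), so it is the invariant.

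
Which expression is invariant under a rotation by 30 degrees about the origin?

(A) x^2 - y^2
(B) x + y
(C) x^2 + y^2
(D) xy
C

A rotation by 30 degrees sends (x, y) to (sqrt(3)x/2 - y/2, x/2 + sqrt(3)y/2).
Substitute the transformed coordinates into each option and compare with the original:
(A) x^2 - y^2  ->  (sqrt(3)x/2 - y/2)^2 - (x/2 + sqrt(3)y/2)^2 = x^2/2 - sqrt(3)xy - y^2/2   [differs from x^2 - y^2: not invariant]
(B) x + y  ->  (sqrt(3)x/2 - y/2) + (x/2 + sqrt(3)y/2) = x/2 + sqrt(3)x/2 - y/2 + sqrt(3)y/2   [differs from x + y: not invariant]
(C) x^2 + y^2  ->  (sqrt(3)x/2 - y/2)^2 + (x/2 + sqrt(3)y/2)^2 = x^2 + y^2   [equals x^2 + y^2: invariant]
(D) xy  ->  (sqrt(3)x/2 - y/2)(x/2 + sqrt(3)y/2) = sqrt(3)x^2/4 + xy/2 - sqrt(3)y^2/4   [differs from xy: not invariant]

Only option (C), x^2 + y^2, is unchanged by the transformation.
Geometrically, x^2 + y^2 is the squared distance from the origin, which every rotation about the origin preserves.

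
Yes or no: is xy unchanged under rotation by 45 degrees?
No

Applying rotation by 45 degrees: x' = x*cos(45 degrees) - y*sin(45 degrees) = sqrt(2)x/2 - sqrt(2)y/2, y' = x*sin(45 degrees) + y*cos(45 degrees) = sqrt(2)x/2 + sqrt(2)y/2

Substituting into xy:
(sqrt(2)x/2 - sqrt(2)y/2)(sqrt(2)x/2 + sqrt(2)y/2)
= x^2/2 - y^2/2

This differs from the original expression xy, so it is NOT invariant.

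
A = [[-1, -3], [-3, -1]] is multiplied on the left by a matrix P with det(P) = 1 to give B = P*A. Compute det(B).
-8

By the multiplicative property of determinants, det(B) = det(P*A) = det(P) * det(A) = det(A),
so the determinant is invariant under multiplication by any determinant-1 matrix; we just need det(A).

det(A) = (-1)(-1) - (-3)(-3) = 1 - 9 = -8

Therefore det(B) = 1 * (-8) = -8.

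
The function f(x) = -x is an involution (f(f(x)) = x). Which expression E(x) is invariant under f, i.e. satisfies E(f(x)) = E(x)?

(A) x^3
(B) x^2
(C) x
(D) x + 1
B

Replace x by f(x) = -x in each option and simplify. As a quick numerical cross-check, also compare E(4) with E(f(4)) = E(-4).

(A) x^3  ->  (-x)^3 = -x^3; check: E(4) = 64 but E(-4) = -64.   [not invariant]
(B) x^2  ->  (-x)^2, which simplifies back to x^2; check: E(4) = 16, E(-4) = 16.   [invariant]
(C) x  ->  (-x) = -x; check: E(4) = 4 but E(-4) = -4.   [not invariant]
(D) x + 1  ->  (-x) + 1 = 1 - x; check: E(4) = 5 but E(-4) = -3.   [not invariant]

Only (B) is unchanged. E is symmetric under swapping x with f(x) = -x, which is exactly what an involution does.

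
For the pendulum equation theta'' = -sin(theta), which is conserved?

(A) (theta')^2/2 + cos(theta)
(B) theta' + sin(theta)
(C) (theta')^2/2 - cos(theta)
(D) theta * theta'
C

A first integral I satisfies dI/dt = 0 along every solution. Differentiate each option and use the equation of motion:
(A) d/dt[(theta')^2/2 + cos(theta)] = theta' theta'' - sin(theta) theta' = -2 theta' sin(theta), not identically 0
(B) d/dt[theta' + sin(theta)] = theta'' + cos(theta) theta' = -sin(theta) + theta' cos(theta), not identically 0
(C) d/dt[(theta')^2/2 - cos(theta)] = theta' theta'' + sin(theta) theta' = theta'(-sin(theta)) + theta' sin(theta) = 0
(D) d/dt[theta * theta'] = (theta')^2 + theta theta'' = (theta')^2 - theta sin(theta), not identically 0

Only (C) has zero time-derivative. This is the total energy: kinetic (theta')^2/2 plus potential -cos(theta).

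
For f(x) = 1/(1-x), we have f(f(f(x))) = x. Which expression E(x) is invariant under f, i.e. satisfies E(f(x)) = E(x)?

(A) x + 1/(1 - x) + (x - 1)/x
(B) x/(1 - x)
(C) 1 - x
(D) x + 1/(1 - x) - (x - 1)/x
A

Replace x by f(x) = 1/(1 - x) in each option and simplify. As a quick numerical cross-check, also compare E(5) with E(f(5)) = E(-1/4).

(A) x + 1/(1 - x) + (x - 1)/x  ->  (1/(1 - x)) + 1/(1 - (1/(1 - x))) + ((1/(1 - x)) - 1)/(1/(1 - x)), which simplifies back to x + 1/(1 - x) + (x - 1)/x; check: E(5) = 111/20, E(-1/4) = 111/20.   [invariant]
(B) x/(1 - x)  ->  (1/(1 - x))/(1 - (1/(1 - x))) = -1/x; check: E(5) = -5/4 but E(-1/4) = -1/5.   [not invariant]
(C) 1 - x  ->  1 - (1/(1 - x)) = x/(x - 1); check: E(5) = -4 but E(-1/4) = 5/4.   [not invariant]
(D) x + 1/(1 - x) - (x - 1)/x  ->  (1/(1 - x)) + 1/(1 - (1/(1 - x))) - ((1/(1 - x)) - 1)/(1/(1 - x)) = (x^2(1 - x) - x + (x - 1)^2)/(x(x - 1)); check: E(5) = 79/20 but E(-1/4) = -89/20.   [not invariant]

Only (A) is unchanged. Indeed f(f(x)) = 1/(1 - 1/(1-x)) = (1-x)/(-x) = (x-1)/x, so E(x) = x + f(x) + f(f(x)) is the sum over the whole 3-cycle; applying f just permutes the three terms cyclically (x -> f(x) -> f(f(x)) -> x), leaving the sum unchanged.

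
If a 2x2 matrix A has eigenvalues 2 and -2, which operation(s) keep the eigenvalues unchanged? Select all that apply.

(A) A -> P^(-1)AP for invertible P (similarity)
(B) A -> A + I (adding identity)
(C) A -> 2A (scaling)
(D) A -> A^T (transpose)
A and D

Eigenvalues are preserved by:
1. Similarity transformations: A -> P^(-1)AP (same characteristic polynomial)
2. Transpose: A^T has the same eigenvalues as A

Eigenvalues are NOT preserved by:
- Adding identity: eigenvalues become 2+1, -2+1
- Scaling: eigenvalues become 4, -4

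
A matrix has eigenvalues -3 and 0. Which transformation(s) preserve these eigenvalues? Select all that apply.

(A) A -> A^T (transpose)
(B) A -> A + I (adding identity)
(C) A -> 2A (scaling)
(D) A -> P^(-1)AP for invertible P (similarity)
A and D

Eigenvalues are preserved by:
1. Similarity transformations: A -> P^(-1)AP (same characteristic polynomial)
2. Transpose: A^T has the same eigenvalues as A

Eigenvalues are NOT preserved by:
- Adding identity: eigenvalues become -3+1, 0+1
- Scaling: eigenvalues become -6, 0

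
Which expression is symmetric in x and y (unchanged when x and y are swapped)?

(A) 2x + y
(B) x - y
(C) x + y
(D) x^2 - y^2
C

A symmetric expression is unchanged when the variables are permuted; here the transformation to test is the swap (x, y) -> (y, x).
Substitute the transformed coordinates into each option and compare with the original:
(A) 2x + y  ->  2(y) + (x) = x + 2y   [differs from 2x + y: not invariant]
(B) x - y  ->  (y) - (x) = -x + y   [differs from x - y: not invariant]
(C) x + y  ->  (y) + (x) = x + y   [equals x + y: invariant]
(D) x^2 - y^2  ->  (y)^2 - (x)^2 = -x^2 + y^2   [differs from x^2 - y^2: not invariant]

Only option (C), x + y, is unchanged by the transformation.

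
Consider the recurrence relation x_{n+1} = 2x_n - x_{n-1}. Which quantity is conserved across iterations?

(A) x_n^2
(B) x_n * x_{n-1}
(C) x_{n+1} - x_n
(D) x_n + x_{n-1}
C

For the recurrence x_{n+1} = 2x_n - x_{n-1}:

If x_{n+1} = 2x_n - x_{n-1}, then:
x_{n+1} - x_n = x_n - x_{n-1}
The first difference is constant throughout the sequence.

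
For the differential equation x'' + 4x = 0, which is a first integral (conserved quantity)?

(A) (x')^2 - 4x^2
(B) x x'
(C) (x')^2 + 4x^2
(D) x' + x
C

A first integral I satisfies dI/dt = 0 along every solution. Differentiate each option and use the equation of motion:
(A) d/dt[(x')^2 - 4x^2] = 2x'x'' - 8x x' = -16x x', not identically 0
(B) d/dt[x x'] = (x')^2 + x x'' = (x')^2 - 4x^2, not identically 0
(C) d/dt[(x')^2 + 4x^2] = 2x'x'' + 8x x' = 2x'(-4x) + 8x x' = 0
(D) d/dt[x' + x] = x'' + x' = -4x + x', not identically 0

Only (C) has zero time-derivative. So the energy-like quantity (x')^2 + 4x^2 is the first integral.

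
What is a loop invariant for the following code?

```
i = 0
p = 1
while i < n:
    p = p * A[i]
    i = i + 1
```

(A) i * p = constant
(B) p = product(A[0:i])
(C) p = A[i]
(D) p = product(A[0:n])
B

A loop invariant must hold before the first iteration and be re-established by every execution of the body.

(B) p = product(A[0:i]): Initially i = 0 and p = 1 = product of the empty slice A[0:0]. If p = product(A[0:i]) holds at the top of an iteration, the body sets p to product(A[0:i]) * A[i] = product(A[0:i+1]) and then i to i+1, so the property is restored. At exit i = n, giving p = product(A[0:n]).

The other options fail:
(A) i * p = constant: initially i * p = 0, but after one iteration it is 1 * A[0], which is nonzero in general.
(C) p = A[i]: after the first iteration p = A[0] but i = 1; in general p is a product of several elements, not a single one.
(D) p = product(A[0:n]): false before the loop (p = 1, not the full product) -- it only becomes true at exit.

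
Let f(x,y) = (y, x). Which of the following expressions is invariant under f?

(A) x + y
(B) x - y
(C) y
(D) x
A

For f(x,y) = (y, x):
After applying f: x' = y, y' = x. So x' + y' = y + x = x + y.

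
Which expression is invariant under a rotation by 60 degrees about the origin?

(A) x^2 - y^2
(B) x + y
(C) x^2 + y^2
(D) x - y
C

A rotation by 60 degrees sends (x, y) to (x/2 - sqrt(3)y/2, sqrt(3)x/2 + y/2).
Substitute the transformed coordinates into each option and compare with the original:
(A) x^2 - y^2  ->  (x/2 - sqrt(3)y/2)^2 - (sqrt(3)x/2 + y/2)^2 = -x^2/2 - sqrt(3)xy + y^2/2   [differs from x^2 - y^2: not invariant]
(B) x + y  ->  (x/2 - sqrt(3)y/2) + (sqrt(3)x/2 + y/2) = x/2 + sqrt(3)x/2 - sqrt(3)y/2 + y/2   [differs from x + y: not invariant]
(C) x^2 + y^2  ->  (x/2 - sqrt(3)y/2)^2 + (sqrt(3)x/2 + y/2)^2 = x^2 + y^2   [equals x^2 + y^2: invariant]
(D) x - y  ->  (x/2 - sqrt(3)y/2) - (sqrt(3)x/2 + y/2) = -sqrt(3)x/2 + x/2 - sqrt(3)y/2 - y/2   [differs from x - y: not invariant]

Only option (C), x^2 + y^2, is unchanged by the transformation.
Geometrically, x^2 + y^2 is the squared distance from the origin, which every rotation about the origin preserves.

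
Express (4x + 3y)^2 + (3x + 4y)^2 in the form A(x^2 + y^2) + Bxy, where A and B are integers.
25(x^2 + y^2) + 48xy

Expanding: (4x + 3y)^2 = 16x^2 + 24xy + 9y^2
(3x + 4y)^2 = 9x^2 + 24xy + 16y^2
Sum = (16+9)(x^2+y^2) + 48xy = 25(x^2 + y^2) + 48xy
This is symmetric in x and y.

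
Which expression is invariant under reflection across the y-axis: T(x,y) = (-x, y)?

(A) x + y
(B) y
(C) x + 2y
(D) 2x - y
B

The map is reflection across the y-axis: T(x,y) = (-x, y).
Substitute the transformed coordinates into each option and compare with the original:
(A) x + y  ->  (-x) + (y) = -x + y   [differs from x + y: not invariant]
(B) y  ->  (y) = y   [equals y: invariant]
(C) x + 2y  ->  (-x) + 2(y) = -x + 2y   [differs from x + 2y: not invariant]
(D) 2x - y  ->  2(-x) - (y) = -2x - y   [differs from 2x - y: not invariant]

Only option (B), y, is unchanged by the transformation.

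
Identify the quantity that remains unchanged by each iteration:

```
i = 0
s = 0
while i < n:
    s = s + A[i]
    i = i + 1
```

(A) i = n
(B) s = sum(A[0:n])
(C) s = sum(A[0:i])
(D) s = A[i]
C

A loop invariant must hold before the first iteration and be re-established by every execution of the body.

(C) s = sum(A[0:i]): Initially i = 0 and s = 0 = sum of the empty slice A[0:0]. If s = sum(A[0:i]) holds at the top of an iteration, the body sets s to sum(A[0:i]) + A[i] = sum(A[0:i+1]) and then i to i+1, so s = sum(A[0:i]) holds again. At exit i = n, giving s = sum(A[0:n]).

The other options fail:
(A) i = n: false initially (i = 0); it is the exit condition, not an invariant.
(B) s = sum(A[0:n]): false before the loop (s = 0, not the full sum) -- it only becomes true at exit.
(D) s = A[i]: after the first iteration s = A[0] but i = 1, so s = A[i] compares s with the wrong element (and fails in general).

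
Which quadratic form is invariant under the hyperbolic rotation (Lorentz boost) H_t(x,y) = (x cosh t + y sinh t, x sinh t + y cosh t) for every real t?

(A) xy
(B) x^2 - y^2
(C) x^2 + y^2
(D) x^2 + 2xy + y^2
B

Write x' = x cosh t + y sinh t, y' = x sinh t + y cosh t and substitute into each option:
(A) xy: (x cosh t + y sinh t)(x sinh t + y cosh t) = xy(cosh^2 t + sinh^2 t) + (x^2 + y^2) sinh t cosh t = xy cosh 2t + (x^2 + y^2)(sinh 2t)/2   [not invariant for t != 0]
(B) x^2 - y^2: (x cosh t + y sinh t)^2 - (x sinh t + y cosh t)^2 = x^2(cosh^2 t - sinh^2 t) + 2xy(cosh t sinh t - sinh t cosh t) + y^2(sinh^2 t - cosh^2 t) = x^2 - y^2   [invariant, using cosh^2 t - sinh^2 t = 1]
(C) x^2 + y^2: (x cosh t + y sinh t)^2 + (x sinh t + y cosh t)^2 = (x^2 + y^2)(cosh^2 t + sinh^2 t) + 4xy sinh t cosh t = (x^2 + y^2) cosh 2t + 2xy sinh 2t   [not invariant for t != 0]
(D) x^2 + 2xy + y^2: (x' + y')^2 with x' + y' = (x + y)(cosh t + sinh t) = (x + y)e^t, so it becomes (x + y)^2 e^(2t)   [not invariant for t != 0]

Only (B) x^2 - y^2 is unchanged; it is the Minkowski form preserved by Lorentz boosts, just as x^2 + y^2 is preserved by ordinary rotations.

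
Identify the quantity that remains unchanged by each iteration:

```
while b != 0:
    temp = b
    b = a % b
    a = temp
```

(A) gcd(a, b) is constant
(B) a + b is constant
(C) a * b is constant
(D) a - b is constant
A

A loop invariant must hold before the first iteration and be re-established by every execution of the body.

(A) gcd(a, b) is constant: One iteration replaces (a, b) by (b, a mod b). Since a mod b = a - q*b for an integer q, any common divisor of a and b divides b and a mod b, and conversely; hence gcd(b, a mod b) = gcd(a, b). For instance (21, 6) -> (6, 3) keeps gcd = 3. At exit b = 0 and a = gcd of the original inputs.

The other options fail:
(B) a + b is constant: e.g. (a, b) = (21, 6) -> (6, 3): the sum goes from 27 to 9.
(C) a * b is constant: e.g. (a, b) = (21, 6) -> (6, 3): the product goes from 126 to 18.
(D) a - b is constant: e.g. (a, b) = (21, 6) -> (6, 3): the difference goes from 15 to 3.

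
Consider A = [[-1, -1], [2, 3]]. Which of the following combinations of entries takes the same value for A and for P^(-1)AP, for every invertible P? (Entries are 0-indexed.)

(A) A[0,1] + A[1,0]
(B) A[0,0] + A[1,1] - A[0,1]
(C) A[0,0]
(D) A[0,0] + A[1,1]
D

A[0,0] + A[1,1] is the trace of A. By the cyclic property of the trace, tr(P^(-1)AP) = tr(APP^(-1)) = tr(A), so it is the same for every matrix similar to A.

The other combinations are not similarity invariants. For example, take P = [[1, 2], [0, 1]] (det P = 1), so P^(-1) = [[1, -2], [0, 1]] and
B = P^(-1)AP = [[-5, -17], [2, 7]].
Evaluating each option on A and on B:
(A) A[0,1] + A[1,0]: 1 for A, -15 for B -> changes
(B) A[0,0] + A[1,1] - A[0,1]: 3 for A, 19 for B -> changes
(C) A[0,0]: -1 for A, -5 for B -> changes
(D) A[0,0] + A[1,1]: 2 for A, 2 for B -> unchanged

Only (D) A[0,0] + A[1,1] = 2 survives (and it does so for every P, not just this one), so it is the invariant.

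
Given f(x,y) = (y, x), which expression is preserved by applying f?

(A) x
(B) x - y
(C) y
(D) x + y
D

For f(x,y) = (y, x):
After applying f: x' = y, y' = x. So x' + y' = y + x = x + y.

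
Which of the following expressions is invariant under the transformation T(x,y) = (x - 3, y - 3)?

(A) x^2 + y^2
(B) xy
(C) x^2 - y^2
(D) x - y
D

An expression E(x,y) is invariant under T if E(T(x,y)) = E(x,y). Here T(x,y) = (x - 3, y - 3).
Substitute the transformed coordinates into each option and compare with the original:
(A) x^2 + y^2  ->  (x - 3)^2 + (y - 3)^2 = x^2 - 6x + y^2 - 6y + 18   [differs from x^2 + y^2: not invariant]
(B) xy  ->  (x - 3)(y - 3) = xy - 3x - 3y + 9   [differs from xy: not invariant]
(C) x^2 - y^2  ->  (x - 3)^2 - (y - 3)^2 = x^2 - 6x - y^2 + 6y   [differs from x^2 - y^2: not invariant]
(D) x - y  ->  (x - 3) - (y - 3) = x - y   [equals x - y: invariant]

Only option (D), x - y, is unchanged by the transformation.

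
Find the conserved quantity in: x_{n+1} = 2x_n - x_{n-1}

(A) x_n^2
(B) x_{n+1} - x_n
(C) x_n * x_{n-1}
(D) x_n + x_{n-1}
B

For the recurrence x_{n+1} = 2x_n - x_{n-1}:

If x_{n+1} = 2x_n - x_{n-1}, then:
x_{n+1} - x_n = x_n - x_{n-1}
The first difference is constant throughout the sequence.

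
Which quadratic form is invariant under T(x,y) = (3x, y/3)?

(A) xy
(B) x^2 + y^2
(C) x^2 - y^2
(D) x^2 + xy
A

T multiplies x by 3 and divides y by 3.
Substitute the transformed coordinates into each option and compare with the original:
(A) xy  ->  (3x)(y/3) = xy   [equals xy: invariant]
(B) x^2 + y^2  ->  (3x)^2 + (y/3)^2 = 9x^2 + y^2/9   [differs from x^2 + y^2: not invariant]
(C) x^2 - y^2  ->  (3x)^2 - (y/3)^2 = 9x^2 - y^2/9   [differs from x^2 - y^2: not invariant]
(D) x^2 + xy  ->  (3x)^2 + (3x)(y/3) = 9x^2 + xy   [differs from x^2 + xy: not invariant]

Only option (A), xy, is unchanged by the transformation.
The factors 3 and 1/3 cancel only in the pure product xy.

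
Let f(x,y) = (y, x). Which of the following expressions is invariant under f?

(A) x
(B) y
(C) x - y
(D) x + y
D

For f(x,y) = (y, x):
After applying f: x' = y, y' = x. So x' + y' = y + x = x + y.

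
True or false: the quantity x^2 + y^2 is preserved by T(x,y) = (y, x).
True

Substitute T(x,y) = (y, x) into the expression and compare with the original.

Original: x^2 + y^2
After applying T: (y)^2 + (x)^2 = x^2 + y^2

This is identical to the original x^2 + y^2, so the expression is invariant.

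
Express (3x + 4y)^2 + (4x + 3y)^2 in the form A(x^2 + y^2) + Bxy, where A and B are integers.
25(x^2 + y^2) + 48xy

Expanding: (3x + 4y)^2 = 9x^2 + 24xy + 16y^2
(4x + 3y)^2 = 16x^2 + 24xy + 9y^2
Sum = (9+16)(x^2+y^2) + 48xy = 25(x^2 + y^2) + 48xy
This is symmetric in x and y.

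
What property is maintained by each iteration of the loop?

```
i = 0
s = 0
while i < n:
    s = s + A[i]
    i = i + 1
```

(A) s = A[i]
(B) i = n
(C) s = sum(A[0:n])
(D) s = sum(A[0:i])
D

A loop invariant must hold before the first iteration and be re-established by every execution of the body.

(D) s = sum(A[0:i]): Initially i = 0 and s = 0 = sum of the empty slice A[0:0]. If s = sum(A[0:i]) holds at the top of an iteration, the body sets s to sum(A[0:i]) + A[i] = sum(A[0:i+1]) and then i to i+1, so s = sum(A[0:i]) holds again. At exit i = n, giving s = sum(A[0:n]).

The other options fail:
(A) s = A[i]: after the first iteration s = A[0] but i = 1, so s = A[i] compares s with the wrong element (and fails in general).
(B) i = n: false initially (i = 0); it is the exit condition, not an invariant.
(C) s = sum(A[0:n]): false before the loop (s = 0, not the full sum) -- it only becomes true at exit.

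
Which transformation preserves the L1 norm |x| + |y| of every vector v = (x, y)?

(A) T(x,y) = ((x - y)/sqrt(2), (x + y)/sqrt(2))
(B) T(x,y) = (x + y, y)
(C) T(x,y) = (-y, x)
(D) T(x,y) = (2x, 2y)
C

A transformation preserves a norm if ||T(v)|| = ||v|| for every v; a single vector where the norm changes rules an option out.

(A) T(x,y) = ((x - y)/sqrt(2), (x + y)/sqrt(2)): v = (1, 0) has norm |1| + |0| = 1, but T(v) = (sqrt(2)/2, sqrt(2)/2) has norm sqrt(2) -- not preserved.
(B) T(x,y) = (x + y, y): v = (0, 1) has norm |0| + |1| = 1, but T(v) = (1, 1) has norm 2 -- not preserved.
(C) T(x,y) = (-y, x): preserves the norm -- it only permutes the coordinates and/or flips signs, which leaves |x| + |y| unchanged.
(D) T(x,y) = (2x, 2y): v = (1, 0) has norm |1| + |0| = 1, but T(v) = (2, 0) has norm 2 -- not preserved.

Therefore the answer is (C).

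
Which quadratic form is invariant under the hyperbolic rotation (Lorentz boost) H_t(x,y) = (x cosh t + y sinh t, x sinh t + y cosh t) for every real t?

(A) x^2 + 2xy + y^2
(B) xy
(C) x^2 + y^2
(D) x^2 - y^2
D

Write x' = x cosh t + y sinh t, y' = x sinh t + y cosh t and substitute into each option:
(A) x^2 + 2xy + y^2: (x' + y')^2 with x' + y' = (x + y)(cosh t + sinh t) = (x + y)e^t, so it becomes (x + y)^2 e^(2t)   [not invariant for t != 0]
(B) xy: (x cosh t + y sinh t)(x sinh t + y cosh t) = xy(cosh^2 t + sinh^2 t) + (x^2 + y^2) sinh t cosh t = xy cosh 2t + (x^2 + y^2)(sinh 2t)/2   [not invariant for t != 0]
(C) x^2 + y^2: (x cosh t + y sinh t)^2 + (x sinh t + y cosh t)^2 = (x^2 + y^2)(cosh^2 t + sinh^2 t) + 4xy sinh t cosh t = (x^2 + y^2) cosh 2t + 2xy sinh 2t   [not invariant for t != 0]
(D) x^2 - y^2: (x cosh t + y sinh t)^2 - (x sinh t + y cosh t)^2 = x^2(cosh^2 t - sinh^2 t) + 2xy(cosh t sinh t - sinh t cosh t) + y^2(sinh^2 t - cosh^2 t) = x^2 - y^2   [invariant, using cosh^2 t - sinh^2 t = 1]

Only (D) x^2 - y^2 is unchanged; it is the Minkowski form preserved by Lorentz boosts, just as x^2 + y^2 is preserved by ordinary rotations.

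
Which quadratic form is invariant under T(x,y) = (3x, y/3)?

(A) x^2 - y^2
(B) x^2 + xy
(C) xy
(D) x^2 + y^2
C

T multiplies x by 3 and divides y by 3.
Substitute the transformed coordinates into each option and compare with the original:
(A) x^2 - y^2  ->  (3x)^2 - (y/3)^2 = 9x^2 - y^2/9   [differs from x^2 - y^2: not invariant]
(B) x^2 + xy  ->  (3x)^2 + (3x)(y/3) = 9x^2 + xy   [differs from x^2 + xy: not invariant]
(C) xy  ->  (3x)(y/3) = xy   [equals xy: invariant]
(D) x^2 + y^2  ->  (3x)^2 + (y/3)^2 = 9x^2 + y^2/9   [differs from x^2 + y^2: not invariant]

Only option (C), xy, is unchanged by the transformation.
The factors 3 and 1/3 cancel only in the pure product xy.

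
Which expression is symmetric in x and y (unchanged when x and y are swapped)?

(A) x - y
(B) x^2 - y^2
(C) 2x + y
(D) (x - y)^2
D

A symmetric expression is unchanged when the variables are permuted; here the transformation to test is the swap (x, y) -> (y, x).
Substitute the transformed coordinates into each option and compare with the original:
(A) x - y  ->  (y) - (x) = -x + y   [differs from x - y: not invariant]
(B) x^2 - y^2  ->  (y)^2 - (x)^2 = -x^2 + y^2   [differs from x^2 - y^2: not invariant]
(C) 2x + y  ->  2(y) + (x) = x + 2y   [differs from 2x + y: not invariant]
(D) (x - y)^2  ->  ((y) - (x))^2 = x^2 - 2xy + y^2   [equals (x - y)^2: invariant]

Only option (D), (x - y)^2, is unchanged by the transformation.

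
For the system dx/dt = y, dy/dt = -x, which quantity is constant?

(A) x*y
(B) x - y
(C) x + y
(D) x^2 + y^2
D

A first integral I satisfies dI/dt = 0 along every solution. Differentiate each option and use the equation of motion:
(A) d/dt[x*y] = (dx/dt)y + x(dy/dt) = y^2 - x^2, not identically 0
(B) d/dt[x - y] = y - (-x) = x + y, not identically 0
(C) d/dt[x + y] = y + (-x) = y - x, not identically 0
(D) d/dt[x^2 + y^2] = 2x*dx/dt + 2y*dy/dt = 2x*y + 2y*(-x) = 0

Only (D) has zero time-derivative. So x^2 + y^2 (the squared radius; trajectories are circles) is the conserved quantity.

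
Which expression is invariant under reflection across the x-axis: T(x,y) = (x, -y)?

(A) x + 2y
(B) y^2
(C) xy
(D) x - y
B

The map is reflection across the x-axis: T(x,y) = (x, -y).
Substitute the transformed coordinates into each option and compare with the original:
(A) x + 2y  ->  (x) + 2(-y) = x - 2y   [differs from x + 2y: not invariant]
(B) y^2  ->  (-y)^2 = y^2   [equals y^2: invariant]
(C) xy  ->  (x)(-y) = -xy   [differs from xy: not invariant]
(D) x - y  ->  (x) - (-y) = x + y   [differs from x - y: not invariant]

Only option (B), y^2, is unchanged by the transformation.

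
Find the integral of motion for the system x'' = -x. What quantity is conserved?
E = (x')^2 + x^2

Multiply the equation by x':
x' * x'' = -x * x'
The left side is d/dt[(x')^2/2] and the right side is d/dt[-x^2/2], so
d/dt[(x')^2/2 + x^2/2] = 0, i.e. (x')^2/2 + x^2/2 = constant.
Multiplying by 2, the integral of motion is E = (x')^2 + x^2.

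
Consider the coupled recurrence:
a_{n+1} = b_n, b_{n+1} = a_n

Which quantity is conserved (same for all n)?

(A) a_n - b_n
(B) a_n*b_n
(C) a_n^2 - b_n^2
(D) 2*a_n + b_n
B

Replace a_n by a_{n+1} = b_n and b_n by b_{n+1} = a_n in each option and simplify:
(A) a_n - b_n  ->  (b_n) - (a_n) = -a_n + b_n   [not conserved]
(B) a_n*b_n  ->  (b_n)*(a_n) = a_n*b_n   [conserved]
(C) a_n^2 - b_n^2  ->  (b_n)^2 - (a_n)^2 = -a_n^2 + b_n^2   [not conserved]
(D) 2*a_n + b_n  ->  2*(b_n) + (a_n) = a_n + 2*b_n   [not conserved]

Only (B) a_n*b_n returns to itself after one step, so it is the conserved quantity.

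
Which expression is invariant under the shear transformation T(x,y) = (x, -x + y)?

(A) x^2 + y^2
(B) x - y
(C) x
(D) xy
C

Under the shear T(x,y) = (x, -x + y):
Substitute the transformed coordinates into each option and compare with the original:
(A) x^2 + y^2  ->  (x)^2 + (-x + y)^2 = 2x^2 - 2xy + y^2   [differs from x^2 + y^2: not invariant]
(B) x - y  ->  (x) - (-x + y) = 2x - y   [differs from x - y: not invariant]
(C) x  ->  (x) = x   [equals x: invariant]
(D) xy  ->  (x)(-x + y) = -x^2 + xy   [differs from xy: not invariant]

Only option (C), x, is unchanged by the transformation.
A vertical shear moves points parallel to the y-axis, so the x-coordinate (and any function of x alone) is unchanged.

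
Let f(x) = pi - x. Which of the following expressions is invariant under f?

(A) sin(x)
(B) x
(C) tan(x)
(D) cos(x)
A

For f(x) = pi - x:
sin(pi - x) = sin(x), so sine is invariant under this transformation.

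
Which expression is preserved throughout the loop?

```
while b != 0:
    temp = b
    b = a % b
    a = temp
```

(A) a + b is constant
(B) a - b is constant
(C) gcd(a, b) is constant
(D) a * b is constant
C

A loop invariant must hold before the first iteration and be re-established by every execution of the body.

(C) gcd(a, b) is constant: One iteration replaces (a, b) by (b, a mod b). Since a mod b = a - q*b for an integer q, any common divisor of a and b divides b and a mod b, and conversely; hence gcd(b, a mod b) = gcd(a, b). For instance (40, 9) -> (9, 4) keeps gcd = 1. At exit b = 0 and a = gcd of the original inputs.

The other options fail:
(A) a + b is constant: e.g. (a, b) = (40, 9) -> (9, 4): the sum goes from 49 to 13.
(B) a - b is constant: e.g. (a, b) = (40, 9) -> (9, 4): the difference goes from 31 to 5.
(D) a * b is constant: e.g. (a, b) = (40, 9) -> (9, 4): the product goes from 360 to 36.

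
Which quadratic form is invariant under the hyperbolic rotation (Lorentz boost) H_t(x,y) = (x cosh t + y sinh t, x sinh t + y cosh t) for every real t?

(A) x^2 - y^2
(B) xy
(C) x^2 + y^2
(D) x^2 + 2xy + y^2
A

Write x' = x cosh t + y sinh t, y' = x sinh t + y cosh t and substitute into each option:
(A) x^2 - y^2: (x cosh t + y sinh t)^2 - (x sinh t + y cosh t)^2 = x^2(cosh^2 t - sinh^2 t) + 2xy(cosh t sinh t - sinh t cosh t) + y^2(sinh^2 t - cosh^2 t) = x^2 - y^2   [invariant, using cosh^2 t - sinh^2 t = 1]
(B) xy: (x cosh t + y sinh t)(x sinh t + y cosh t) = xy(cosh^2 t + sinh^2 t) + (x^2 + y^2) sinh t cosh t = xy cosh 2t + (x^2 + y^2)(sinh 2t)/2   [not invariant for t != 0]
(C) x^2 + y^2: (x cosh t + y sinh t)^2 + (x sinh t + y cosh t)^2 = (x^2 + y^2)(cosh^2 t + sinh^2 t) + 4xy sinh t cosh t = (x^2 + y^2) cosh 2t + 2xy sinh 2t   [not invariant for t != 0]
(D) x^2 + 2xy + y^2: (x' + y')^2 with x' + y' = (x + y)(cosh t + sinh t) = (x + y)e^t, so it becomes (x + y)^2 e^(2t)   [not invariant for t != 0]

Only (A) x^2 - y^2 is unchanged; it is the Minkowski form preserved by Lorentz boosts, just as x^2 + y^2 is preserved by ordinary rotations.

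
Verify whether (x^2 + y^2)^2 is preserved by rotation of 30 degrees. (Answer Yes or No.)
Yes

Applying rotation by 30 degrees: x' = x*cos(30 degrees) - y*sin(30 degrees) = sqrt(3)x/2 - y/2, y' = x*sin(30 degrees) + y*cos(30 degrees) = x/2 + sqrt(3)y/2

Substituting into (x^2 + y^2)^2:
((sqrt(3)x/2 - y/2)^2 + (x/2 + sqrt(3)y/2)^2)^2
= x^4 + 2x^2y^2 + y^4 = (x^2 + y^2)^2

This equals the original expression (x^2 + y^2)^2, so it IS invariant.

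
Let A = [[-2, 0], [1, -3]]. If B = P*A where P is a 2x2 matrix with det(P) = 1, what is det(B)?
6

By the multiplicative property of determinants, det(B) = det(P*A) = det(P) * det(A) = det(A),
so the determinant is invariant under multiplication by any determinant-1 matrix; we just need det(A).

det(A) = (-2)(-3) - (0)(1) = 6 - 0 = 6

Therefore det(B) = 1 * 6 = 6.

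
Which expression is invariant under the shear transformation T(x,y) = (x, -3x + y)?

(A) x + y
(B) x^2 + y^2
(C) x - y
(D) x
D

Under the shear T(x,y) = (x, -3x + y):
Substitute the transformed coordinates into each option and compare with the original:
(A) x + y  ->  (x) + (-3x + y) = -2x + y   [differs from x + y: not invariant]
(B) x^2 + y^2  ->  (x)^2 + (-3x + y)^2 = 10x^2 - 6xy + y^2   [differs from x^2 + y^2: not invariant]
(C) x - y  ->  (x) - (-3x + y) = 4x - y   [differs from x - y: not invariant]
(D) x  ->  (x) = x   [equals x: invariant]

Only option (D), x, is unchanged by the transformation.
A vertical shear moves points parallel to the y-axis, so the x-coordinate (and any function of x alone) is unchanged.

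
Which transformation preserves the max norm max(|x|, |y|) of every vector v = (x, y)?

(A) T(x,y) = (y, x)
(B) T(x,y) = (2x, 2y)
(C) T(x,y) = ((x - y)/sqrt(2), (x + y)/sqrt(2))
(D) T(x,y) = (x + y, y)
A

A transformation preserves a norm if ||T(v)|| = ||v|| for every v; a single vector where the norm changes rules an option out.

(A) T(x,y) = (y, x): preserves the norm -- it only permutes the coordinates and/or flips signs, which leaves max(|x|, |y|) unchanged.
(B) T(x,y) = (2x, 2y): v = (1, 0) has norm max(|1|, |0|) = 1, but T(v) = (2, 0) has norm 2 -- not preserved.
(C) T(x,y) = ((x - y)/sqrt(2), (x + y)/sqrt(2)): v = (1, 0) has norm max(|1|, |0|) = 1, but T(v) = (sqrt(2)/2, sqrt(2)/2) has norm sqrt(2)/2 -- not preserved.
(D) T(x,y) = (x + y, y): v = (1, 1) has norm max(|1|, |1|) = 1, but T(v) = (2, 1) has norm 2 -- not preserved.

Therefore the answer is (A).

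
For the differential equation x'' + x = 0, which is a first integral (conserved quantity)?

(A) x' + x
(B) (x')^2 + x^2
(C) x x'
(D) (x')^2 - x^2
B

A first integral I satisfies dI/dt = 0 along every solution. Differentiate each option and use the equation of motion:
(A) d/dt[x' + x] = x'' + x' = -x + x', not identically 0
(B) d/dt[(x')^2 + x^2] = 2x'x'' + 2x x' = 2x'(-x) + 2x x' = 0
(C) d/dt[x x'] = (x')^2 + x x'' = (x')^2 - x^2, not identically 0
(D) d/dt[(x')^2 - x^2] = 2x'x'' - 2x x' = -4x x', not identically 0

Only (B) has zero time-derivative. So the energy-like quantity (x')^2 + x^2 is the first integral.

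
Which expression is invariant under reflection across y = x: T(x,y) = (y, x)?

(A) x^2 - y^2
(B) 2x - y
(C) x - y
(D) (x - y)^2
D

The map is reflection across y = x: T(x,y) = (y, x).
Substitute the transformed coordinates into each option and compare with the original:
(A) x^2 - y^2  ->  (y)^2 - (x)^2 = -x^2 + y^2   [differs from x^2 - y^2: not invariant]
(B) 2x - y  ->  2(y) - (x) = -x + 2y   [differs from 2x - y: not invariant]
(C) x - y  ->  (y) - (x) = -x + y   [differs from x - y: not invariant]
(D) (x - y)^2  ->  ((y) - (x))^2 = x^2 - 2xy + y^2   [equals (x - y)^2: invariant]

Only option (D), (x - y)^2, is unchanged by the transformation.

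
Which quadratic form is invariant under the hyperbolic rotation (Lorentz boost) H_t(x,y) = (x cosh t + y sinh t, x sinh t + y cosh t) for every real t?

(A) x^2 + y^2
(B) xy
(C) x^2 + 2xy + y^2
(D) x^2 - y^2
D

Write x' = x cosh t + y sinh t, y' = x sinh t + y cosh t and substitute into each option:
(A) x^2 + y^2: (x cosh t + y sinh t)^2 + (x sinh t + y cosh t)^2 = (x^2 + y^2)(cosh^2 t + sinh^2 t) + 4xy sinh t cosh t = (x^2 + y^2) cosh 2t + 2xy sinh 2t   [not invariant for t != 0]
(B) xy: (x cosh t + y sinh t)(x sinh t + y cosh t) = xy(cosh^2 t + sinh^2 t) + (x^2 + y^2) sinh t cosh t = xy cosh 2t + (x^2 + y^2)(sinh 2t)/2   [not invariant for t != 0]
(C) x^2 + 2xy + y^2: (x' + y')^2 with x' + y' = (x + y)(cosh t + sinh t) = (x + y)e^t, so it becomes (x + y)^2 e^(2t)   [not invariant for t != 0]
(D) x^2 - y^2: (x cosh t + y sinh t)^2 - (x sinh t + y cosh t)^2 = x^2(cosh^2 t - sinh^2 t) + 2xy(cosh t sinh t - sinh t cosh t) + y^2(sinh^2 t - cosh^2 t) = x^2 - y^2   [invariant, using cosh^2 t - sinh^2 t = 1]

Only (D) x^2 - y^2 is unchanged; it is the Minkowski form preserved by Lorentz boosts, just as x^2 + y^2 is preserved by ordinary rotations.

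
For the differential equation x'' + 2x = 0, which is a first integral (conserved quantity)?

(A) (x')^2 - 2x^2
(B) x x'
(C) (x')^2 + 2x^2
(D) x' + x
C

A first integral I satisfies dI/dt = 0 along every solution. Differentiate each option and use the equation of motion:
(A) d/dt[(x')^2 - 2x^2] = 2x'x'' - 4x x' = -8x x', not identically 0
(B) d/dt[x x'] = (x')^2 + x x'' = (x')^2 - 2x^2, not identically 0
(C) d/dt[(x')^2 + 2x^2] = 2x'x'' + 4x x' = 2x'(-2x) + 4x x' = 0
(D) d/dt[x' + x] = x'' + x' = -2x + x', not identically 0

Only (C) has zero time-derivative. So the energy-like quantity (x')^2 + 2x^2 is the first integral.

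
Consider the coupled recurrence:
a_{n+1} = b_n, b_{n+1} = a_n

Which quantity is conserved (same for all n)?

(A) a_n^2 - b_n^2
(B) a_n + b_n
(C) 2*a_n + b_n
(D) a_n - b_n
B

Replace a_n by a_{n+1} = b_n and b_n by b_{n+1} = a_n in each option and simplify:
(A) a_n^2 - b_n^2  ->  (b_n)^2 - (a_n)^2 = -a_n^2 + b_n^2   [not conserved]
(B) a_n + b_n  ->  (b_n) + (a_n) = a_n + b_n   [conserved]
(C) 2*a_n + b_n  ->  2*(b_n) + (a_n) = a_n + 2*b_n   [not conserved]
(D) a_n - b_n  ->  (b_n) - (a_n) = -a_n + b_n   [not conserved]

Only (B) a_n + b_n returns to itself after one step, so it is the conserved quantity.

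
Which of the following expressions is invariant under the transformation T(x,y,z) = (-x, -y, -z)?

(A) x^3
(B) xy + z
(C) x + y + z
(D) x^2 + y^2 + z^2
D

Apply T(x,y,z) = (-x, -y, -z) to each option, i.e. replace (x, y, z) by the transformed coordinates.
Substitute the transformed coordinates into each option and compare with the original:
(A) x^3  ->  (-x)^3 = -x^3   [differs from x^3: not invariant]
(B) xy + z  ->  (-x)(-y) + (-z) = xy - z   [differs from xy + z: not invariant]
(C) x + y + z  ->  (-x) + (-y) + (-z) = -x - y - z   [differs from x + y + z: not invariant]
(D) x^2 + y^2 + z^2  ->  (-x)^2 + (-y)^2 + (-z)^2 = x^2 + y^2 + z^2   [equals x^2 + y^2 + z^2: invariant]

Only option (D), x^2 + y^2 + z^2, is unchanged by the transformation.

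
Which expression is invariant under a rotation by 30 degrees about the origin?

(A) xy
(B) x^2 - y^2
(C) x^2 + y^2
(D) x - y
C

A rotation by 30 degrees sends (x, y) to (sqrt(3)x/2 - y/2, x/2 + sqrt(3)y/2).
Substitute the transformed coordinates into each option and compare with the original:
(A) xy  ->  (sqrt(3)x/2 - y/2)(x/2 + sqrt(3)y/2) = sqrt(3)x^2/4 + xy/2 - sqrt(3)y^2/4   [differs from xy: not invariant]
(B) x^2 - y^2  ->  (sqrt(3)x/2 - y/2)^2 - (x/2 + sqrt(3)y/2)^2 = x^2/2 - sqrt(3)xy - y^2/2   [differs from x^2 - y^2: not invariant]
(C) x^2 + y^2  ->  (sqrt(3)x/2 - y/2)^2 + (x/2 + sqrt(3)y/2)^2 = x^2 + y^2   [equals x^2 + y^2: invariant]
(D) x - y  ->  (sqrt(3)x/2 - y/2) - (x/2 + sqrt(3)y/2) = -x/2 + sqrt(3)x/2 - sqrt(3)y/2 - y/2   [differs from x - y: not invariant]

Only option (C), x^2 + y^2, is unchanged by the transformation.
Geometrically, x^2 + y^2 is the squared distance from the origin, which every rotation about the origin preserves.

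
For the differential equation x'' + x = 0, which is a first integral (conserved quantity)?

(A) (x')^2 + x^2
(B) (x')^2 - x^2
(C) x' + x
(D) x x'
A

A first integral I satisfies dI/dt = 0 along every solution. Differentiate each option and use the equation of motion:
(A) d/dt[(x')^2 + x^2] = 2x'x'' + 2x x' = 2x'(-x) + 2x x' = 0
(B) d/dt[(x')^2 - x^2] = 2x'x'' - 2x x' = -4x x', not identically 0
(C) d/dt[x' + x] = x'' + x' = -x + x', not identically 0
(D) d/dt[x x'] = (x')^2 + x x'' = (x')^2 - x^2, not identically 0

Only (A) has zero time-derivative. So the energy-like quantity (x')^2 + x^2 is the first integral.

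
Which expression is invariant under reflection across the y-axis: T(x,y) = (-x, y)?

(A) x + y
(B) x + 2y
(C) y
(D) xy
C

The map is reflection across the y-axis: T(x,y) = (-x, y).
Substitute the transformed coordinates into each option and compare with the original:
(A) x + y  ->  (-x) + (y) = -x + y   [differs from x + y: not invariant]
(B) x + 2y  ->  (-x) + 2(y) = -x + 2y   [differs from x + 2y: not invariant]
(C) y  ->  (y) = y   [equals y: invariant]
(D) xy  ->  (-x)(y) = -xy   [differs from xy: not invariant]

Only option (C), y, is unchanged by the transformation.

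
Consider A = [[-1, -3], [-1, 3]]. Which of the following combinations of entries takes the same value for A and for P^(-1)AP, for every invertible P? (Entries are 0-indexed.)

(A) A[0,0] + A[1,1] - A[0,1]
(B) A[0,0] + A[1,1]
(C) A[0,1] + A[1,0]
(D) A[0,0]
B

A[0,0] + A[1,1] is the trace of A. By the cyclic property of the trace, tr(P^(-1)AP) = tr(APP^(-1)) = tr(A), so it is the same for every matrix similar to A.

The other combinations are not similarity invariants. For example, take P = [[1, 2], [0, 1]] (det P = 1), so P^(-1) = [[1, -2], [0, 1]] and
B = P^(-1)AP = [[1, -7], [-1, 1]].
Evaluating each option on A and on B:
(A) A[0,0] + A[1,1] - A[0,1]: 5 for A, 9 for B -> changes
(B) A[0,0] + A[1,1]: 2 for A, 2 for B -> unchanged
(C) A[0,1] + A[1,0]: -4 for A, -8 for B -> changes
(D) A[0,0]: -1 for A, 1 for B -> changes

Only (B) A[0,0] + A[1,1] = 2 survives (and it does so for every P, not just this one), so it is the invariant.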